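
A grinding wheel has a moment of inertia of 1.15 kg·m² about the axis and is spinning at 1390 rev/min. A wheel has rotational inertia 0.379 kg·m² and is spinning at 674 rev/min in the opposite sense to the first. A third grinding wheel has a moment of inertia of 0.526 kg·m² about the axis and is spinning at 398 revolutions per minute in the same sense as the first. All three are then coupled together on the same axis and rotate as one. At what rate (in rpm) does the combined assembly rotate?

The coupling torques are internal; angular momentum about the shared axis is conserved.
Taking A's sense as positive: L = (1.150)(1390) − (0.3790)(674) + (0.5260)(398) = 1552 kg·m²·rpm.
Combined I = 1.150 + 0.3790 + 0.5260 = 2.055 kg·m².
ω_f = L / I = 1552 / 2.055 = 755.4 rpm.

|ω_f| ≈ 755 rpm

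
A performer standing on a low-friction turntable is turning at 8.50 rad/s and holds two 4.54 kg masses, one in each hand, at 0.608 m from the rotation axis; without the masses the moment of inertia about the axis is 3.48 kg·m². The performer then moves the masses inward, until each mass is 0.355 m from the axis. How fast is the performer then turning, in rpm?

No external torque acts about the spin axis, so angular momentum is conserved.
I₁ = 3.48 + 2(4.54)(0.608)² = 6.837 kg·m²; I₂ = 3.48 + 2(4.54)(0.355)² = 4.624 kg·m².
ω₂ = I₁ω₁ / I₂ = (6.837)(8.50 rad/s) / (4.624) = 12.57 rad/s = 120.0 rpm.

ω₂ ≈ 120 rpm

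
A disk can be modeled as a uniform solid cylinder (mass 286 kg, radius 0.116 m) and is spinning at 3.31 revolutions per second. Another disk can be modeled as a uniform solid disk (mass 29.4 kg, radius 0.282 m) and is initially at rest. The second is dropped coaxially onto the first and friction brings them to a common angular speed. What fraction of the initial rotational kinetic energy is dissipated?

fraction ≈ 0.378

No external torque acts about the common axis, so total angular momentum is conserved.
Moments of inertia: I_A = ½(286)(0.116)² = 1.924 kg·m²; I_B = ½(29.4)(0.282)² = 1.169 kg·m².
Taking A's sense as positive: L = (1.924)(3.31) = 6.369 kg·m²·rev/s.
Combined I = 1.924 + 1.169 = 3.093 kg·m².
ω_f = L / I = 6.369 / 3.093 = 2.059 rev/s.
KE_i = ½ΣIω² = 416.1 J; KE_f = ½(3.093)(12.94)² = 258.9 J.
Fraction dissipated = (KE_i − KE_f)/KE_i = 0.3779.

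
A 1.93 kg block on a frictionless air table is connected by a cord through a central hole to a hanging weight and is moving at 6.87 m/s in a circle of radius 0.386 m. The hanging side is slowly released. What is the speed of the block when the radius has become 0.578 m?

The only horizontal force on the mass is along the cord (radial), so it exerts no torque about the hole and angular momentum m v r is conserved.
v₂ = v₁ r₁ / r₂ = (6.87)(0.386) / (0.578) = 4.588 m/s.

v₂ ≈ 4.59 m/s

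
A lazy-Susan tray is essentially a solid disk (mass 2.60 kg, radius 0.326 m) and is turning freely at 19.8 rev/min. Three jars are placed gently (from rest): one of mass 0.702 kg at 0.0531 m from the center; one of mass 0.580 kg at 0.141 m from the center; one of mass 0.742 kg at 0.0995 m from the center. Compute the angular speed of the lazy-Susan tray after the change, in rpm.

The added mass arrives with no angular momentum about the center, and any external torque about the center is negligible, so the system's angular momentum is conserved.
I_p = ½(2.60)(0.326)² = 0.1382 kg·m².
Added inertia Σmr² = (0.702)(0.0531)² + (0.580)(0.141)² + (0.742)(0.0995)² = 0.02086 kg·m²; I_f = 0.1382 + 0.02086 = 0.1590 kg·m².
ω_f = I_p ω_i / I_f = (0.1382)(19.8) / 0.1590 = 17.20 rpm.

ω_f ≈ 17.2 rpm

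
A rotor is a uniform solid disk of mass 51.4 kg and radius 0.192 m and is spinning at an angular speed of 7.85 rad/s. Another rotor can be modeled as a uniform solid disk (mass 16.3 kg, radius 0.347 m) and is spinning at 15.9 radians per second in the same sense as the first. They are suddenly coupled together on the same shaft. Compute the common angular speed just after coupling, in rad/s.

The coupling torques are internal; angular momentum about the shared axis is conserved.
Moments of inertia: I_A = ½(51.4)(0.192)² = 0.9474 kg·m²; I_B = ½(16.3)(0.347)² = 0.9813 kg·m².
Taking A's sense as positive: L = (0.9474)(7.85) + (0.9813)(15.9) = 23.04 kg·m²·rad/s.
Combined I = 0.9474 + 0.9813 = 1.929 kg·m².
ω_f = L / I = 23.04 / 1.929 = 11.95 rad/s.

|ω_f| ≈ 11.9 rad/s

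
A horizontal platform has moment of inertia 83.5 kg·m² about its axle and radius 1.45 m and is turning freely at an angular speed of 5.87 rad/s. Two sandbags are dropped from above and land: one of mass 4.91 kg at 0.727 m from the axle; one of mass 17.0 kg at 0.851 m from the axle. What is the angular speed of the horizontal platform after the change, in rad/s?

ω_f ≈ 4.98 rad/s

The added mass arrives with no angular momentum about the axle, and any external torque about the axle is negligible, so the system's angular momentum is conserved.
Added inertia Σmr² = (4.91)(0.727)² + (17.0)(0.851)² = 14.91 kg·m²; I_f = 83.50 + 14.91 = 98.41 kg·m².
ω_f = I_p ω_i / I_f = (83.50)(5.87) / 98.41 = 4.981 rad/s.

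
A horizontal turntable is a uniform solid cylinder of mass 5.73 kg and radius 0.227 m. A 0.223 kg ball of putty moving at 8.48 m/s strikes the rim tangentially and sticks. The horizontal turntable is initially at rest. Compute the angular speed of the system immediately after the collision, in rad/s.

|ω_f| ≈ 2.70 rad/s

About the axle the impulsive forces during the collision are internal, so angular momentum about that axis is conserved.
I_p = ½(5.73)(0.227)² = 0.1476 kg·m². Taking the sense of the ball of putty's angular momentum as positive, L_{ball} = m v R = (0.223)(8.48)(0.227) = 0.4293 kg·m²/s.
L_i = 0 + 0.4293 = 0.4293 kg·m²/s.
After sticking, I_f = I_p + m R² = 0.1476 + (0.223)(0.227)² = 0.1591 kg·m².
ω_f = L_i / I_f = 0.4293 / 0.1591 = 2.698 rad/s.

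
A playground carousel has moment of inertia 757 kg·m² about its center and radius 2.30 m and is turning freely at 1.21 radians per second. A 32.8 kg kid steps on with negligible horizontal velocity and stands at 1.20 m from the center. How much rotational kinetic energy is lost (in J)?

energy lost ≈ 32.5 J

No external torque acts about the center; L_before = L_after.
Added inertia Σmr² = (32.8)(1.20)² = 47.23 kg·m²; I_f = 757.0 + 47.23 = 804.2 kg·m².
ω_f = I_p ω_i / I_f = (757.0)(1.21) / 804.2 = 1.139 rad/s.
KE_i = ½(757.0)(1.210 rad/s)² = 554.2 J; KE_f = ½(804.2)(1.139)² = 521.6 J.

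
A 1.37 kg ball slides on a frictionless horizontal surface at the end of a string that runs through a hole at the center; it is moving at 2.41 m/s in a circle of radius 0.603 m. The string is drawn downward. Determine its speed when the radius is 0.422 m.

Central (radial) force ⇒ zero torque about the center ⇒ m v r is constant.
v₂ = v₁ r₁ / r₂ = (2.41)(0.603) / (0.422) = 3.444 m/s.

v₂ ≈ 3.44 m/s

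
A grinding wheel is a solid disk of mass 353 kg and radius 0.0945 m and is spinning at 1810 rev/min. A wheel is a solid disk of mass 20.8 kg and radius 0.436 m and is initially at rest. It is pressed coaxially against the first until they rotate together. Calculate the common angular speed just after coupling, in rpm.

No external torque acts about the common axis, so total angular momentum is conserved.
Moments of inertia: I_A = ½(353)(0.0945)² = 1.576 kg·m²; I_B = ½(20.8)(0.436)² = 1.977 kg·m².
Taking A's sense as positive: L = (1.576)(1810) = 2853 kg·m²·rpm.
Combined I = 1.576 + 1.977 = 3.553 kg·m².
ω_f = L / I = 2853 / 3.553 = 802.9 rpm.

|ω_f| ≈ 803 rpm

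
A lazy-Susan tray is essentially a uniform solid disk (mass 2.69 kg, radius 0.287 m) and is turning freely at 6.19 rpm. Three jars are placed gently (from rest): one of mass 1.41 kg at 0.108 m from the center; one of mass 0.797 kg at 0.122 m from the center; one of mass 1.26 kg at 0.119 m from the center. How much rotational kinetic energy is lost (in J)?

The added mass arrives with no angular momentum about the center, and any external torque about the center is negligible, so the system's angular momentum is conserved.
I_p = ½(2.69)(0.287)² = 0.1108 kg·m².
Added inertia Σmr² = (1.41)(0.108)² + (0.797)(0.122)² + (1.26)(0.119)² = 0.04615 kg·m²; I_f = 0.1108 + 0.04615 = 0.1569 kg·m².
ω_f = I_p ω_i / I_f = (0.1108)(6.19) / 0.1569 = 4.370 rpm.
KE_i = ½(0.1108)(0.6482 rad/s)² = 0.02328 J; KE_f = ½(0.1569)(0.4576)² = 0.01643 J.

energy lost ≈ 0.00684 J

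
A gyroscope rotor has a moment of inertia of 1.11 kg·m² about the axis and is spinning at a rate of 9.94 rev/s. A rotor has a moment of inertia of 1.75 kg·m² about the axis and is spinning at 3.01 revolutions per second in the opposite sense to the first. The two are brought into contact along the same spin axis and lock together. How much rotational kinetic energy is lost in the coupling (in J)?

The coupling torques are internal; angular momentum about the shared axis is conserved.
Taking A's sense as positive: L = (1.110)(9.94) − (1.750)(3.01) = 5.766 kg·m²·rev/s.
Combined I = 1.110 + 1.750 = 2.860 kg·m².
ω_f = L / I = 5.766 / 2.860 = 2.016 rev/s.
KE_i = ½ΣIω² = 2478 J; KE_f = ½(2.860)(12.67)² = 229.5 J.

ΔKE lost ≈ 2250 J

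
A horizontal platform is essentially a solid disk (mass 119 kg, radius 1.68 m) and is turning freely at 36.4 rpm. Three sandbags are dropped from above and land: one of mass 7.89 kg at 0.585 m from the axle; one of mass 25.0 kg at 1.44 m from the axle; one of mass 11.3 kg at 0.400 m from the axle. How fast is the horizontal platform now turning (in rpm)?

ω_f ≈ 27.3 rpm

No external torque acts about the axle; L_before = L_after.
I_p = ½(119)(1.68)² = 167.9 kg·m².
Added inertia Σmr² = (7.89)(0.585)² + (25.0)(1.44)² + (11.3)(0.400)² = 56.35 kg·m²; I_f = 167.9 + 56.35 = 224.3 kg·m².
ω_f = I_p ω_i / I_f = (167.9)(36.4) / 224.3 = 27.25 rpm.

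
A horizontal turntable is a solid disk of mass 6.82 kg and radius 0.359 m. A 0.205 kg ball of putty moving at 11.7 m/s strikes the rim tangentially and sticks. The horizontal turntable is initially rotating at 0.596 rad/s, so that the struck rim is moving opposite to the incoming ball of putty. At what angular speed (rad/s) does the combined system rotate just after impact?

About the axle the impulsive forces during the collision are internal, so angular momentum about that axis is conserved.
I_p = ½(6.82)(0.359)² = 0.4395 kg·m². Taking the sense of the ball of putty's angular momentum as positive, L_{ball} = m v R = (0.205)(11.7)(0.359) = 0.8611 kg·m²/s.
L_i = −I_p ω_p + m v R = −(0.4395)(0.596) + 0.8611 = 0.5991 kg·m²/s.
After sticking, I_f = I_p + m R² = 0.4395 + (0.205)(0.359)² = 0.4659 kg·m².
ω_f = L_i / I_f = 0.5991 / 0.4659 = 1.286 rad/s.

|ω_f| ≈ 1.29 rad/s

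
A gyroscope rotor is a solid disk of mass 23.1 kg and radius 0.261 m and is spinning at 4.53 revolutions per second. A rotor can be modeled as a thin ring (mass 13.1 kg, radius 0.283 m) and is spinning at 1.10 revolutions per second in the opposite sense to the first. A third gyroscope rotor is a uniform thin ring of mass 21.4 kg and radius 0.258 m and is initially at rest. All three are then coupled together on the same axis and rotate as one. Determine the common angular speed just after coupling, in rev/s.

|ω_f| ≈ 0.739 rev/s

The coupling torques are internal; angular momentum about the shared axis is conserved.
Moments of inertia: I_A = ½(23.1)(0.261)² = 0.7868 kg·m²; I_B = (13.1)(0.283)² = 1.049 kg·m²; I_C = (21.4)(0.258)² = 1.424 kg·m².
Taking A's sense as positive: L = (0.7868)(4.53) − (1.049)(1.10) = 2.410 kg·m²·rev/s.
Combined I = 0.7868 + 1.049 + 1.424 = 3.260 kg·m².
ω_f = L / I = 2.410 / 3.260 = 0.7392 rev/s.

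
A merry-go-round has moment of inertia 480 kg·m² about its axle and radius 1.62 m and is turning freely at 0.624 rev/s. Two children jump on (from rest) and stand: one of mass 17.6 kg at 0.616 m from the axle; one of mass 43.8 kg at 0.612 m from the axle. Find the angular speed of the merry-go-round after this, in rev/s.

The added mass arrives with no angular momentum about the axle, and any external torque about the axle is negligible, so the system's angular momentum is conserved.
Added inertia Σmr² = (17.6)(0.616)² + (43.8)(0.612)² = 23.08 kg·m²; I_f = 480.0 + 23.08 = 503.1 kg·m².
ω_f = I_p ω_i / I_f = (480.0)(0.624) / 503.1 = 0.5954 rev/s.

ω_f ≈ 0.595 rev/s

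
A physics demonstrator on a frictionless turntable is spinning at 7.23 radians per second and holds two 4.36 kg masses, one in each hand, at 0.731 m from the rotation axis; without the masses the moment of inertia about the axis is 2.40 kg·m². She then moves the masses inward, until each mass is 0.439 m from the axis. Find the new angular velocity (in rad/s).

No external torque acts about the spin axis, so angular momentum is conserved.
I₁ = 2.40 + 2(4.36)(0.731)² = 7.060 kg·m²; I₂ = 2.40 + 2(4.36)(0.439)² = 4.081 kg·m².
ω₂ = I₁ω₁ / I₂ = (7.060)(7.23 rad/s) / (4.081) = 12.51 rad/s.

ω₂ ≈ 12.5 rad/s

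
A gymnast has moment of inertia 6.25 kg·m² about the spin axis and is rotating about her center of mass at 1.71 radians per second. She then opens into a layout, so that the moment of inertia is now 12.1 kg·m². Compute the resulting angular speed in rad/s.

Angular momentum about the spin axis is conserved since the torque about it is zero.
ω₂ = I₁ω₁ / I₂ = (6.250)(1.71 rad/s) / (12.10) = 0.8833 rad/s.

ω₂ ≈ 0.883 rad/s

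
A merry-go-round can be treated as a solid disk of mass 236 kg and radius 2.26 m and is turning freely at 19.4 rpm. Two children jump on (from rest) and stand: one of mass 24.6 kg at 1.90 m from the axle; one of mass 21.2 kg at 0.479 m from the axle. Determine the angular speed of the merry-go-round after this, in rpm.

ω_f ≈ 16.8 rpm

The added mass arrives with no angular momentum about the axle, and any external torque about the axle is negligible, so the system's angular momentum is conserved.
I_p = ½(236)(2.26)² = 602.7 kg·m².
Added inertia Σmr² = (24.6)(1.90)² + (21.2)(0.479)² = 93.67 kg·m²; I_f = 602.7 + 93.67 = 696.4 kg·m².
ω_f = I_p ω_i / I_f = (602.7)(19.4) / 696.4 = 16.79 rpm.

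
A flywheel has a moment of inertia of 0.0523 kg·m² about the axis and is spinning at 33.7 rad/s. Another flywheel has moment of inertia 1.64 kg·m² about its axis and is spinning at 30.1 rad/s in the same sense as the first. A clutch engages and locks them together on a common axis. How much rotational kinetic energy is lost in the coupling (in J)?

No external torque acts about the common axis, so total angular momentum is conserved.
Taking A's sense as positive: L = (0.05230)(33.7) + (1.640)(30.1) = 51.13 kg·m²·rad/s.
Combined I = 0.05230 + 1.640 = 1.692 kg·m².
ω_f = L / I = 51.13 / 1.692 = 30.21 rad/s.
KE_i = ½ΣIω² = 772.6 J; KE_f = ½(1.692)(30.21)² = 772.3 J.

ΔKE lost ≈ 0.328 J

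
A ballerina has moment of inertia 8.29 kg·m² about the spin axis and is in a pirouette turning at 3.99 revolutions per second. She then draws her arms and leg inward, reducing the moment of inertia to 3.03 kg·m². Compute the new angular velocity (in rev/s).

With no external torque about the axis, L is conserved: I₁ω₁ = I₂ω₂.
ω₂ = I₁ω₁ / I₂ = (8.290)(3.99 rev/s) / (3.030) = 10.92 rev/s.

ω₂ ≈ 10.9 rev/s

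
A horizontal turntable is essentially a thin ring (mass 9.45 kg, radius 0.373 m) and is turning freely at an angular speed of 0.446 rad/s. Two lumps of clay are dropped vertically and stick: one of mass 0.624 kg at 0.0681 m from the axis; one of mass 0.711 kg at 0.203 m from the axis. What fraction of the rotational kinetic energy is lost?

No external torque acts about the axis; L_before = L_after.
I_p = (9.45)(0.373)² = 1.315 kg·m².
Added inertia Σmr² = (0.624)(0.0681)² + (0.711)(0.203)² = 0.03219 kg·m²; I_f = 1.315 + 0.03219 = 1.347 kg·m².
ω_f = I_p ω_i / I_f = (1.315)(0.446) / 1.347 = 0.4353 rad/s.
KE_i = ½(1.315)(0.4460 rad/s)² = 0.1308 J; KE_f = ½(1.347)(0.4353)² = 0.1276 J.
Fraction lost = 0.02390.

fraction ≈ 0.0239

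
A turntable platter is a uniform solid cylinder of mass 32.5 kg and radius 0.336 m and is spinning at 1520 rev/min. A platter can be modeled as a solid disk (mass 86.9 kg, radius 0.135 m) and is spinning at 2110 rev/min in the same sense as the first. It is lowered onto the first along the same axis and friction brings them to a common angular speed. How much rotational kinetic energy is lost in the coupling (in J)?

ΔKE lost ≈ 1060 J

No external torque acts about the common axis, so total angular momentum is conserved.
Moments of inertia: I_A = ½(32.5)(0.336)² = 1.835 kg·m²; I_B = ½(86.9)(0.135)² = 0.7919 kg·m².
Taking A's sense as positive: L = (1.835)(1520) + (0.7919)(2110) = 4459 kg·m²·rpm.
Combined I = 1.835 + 0.7919 = 2.626 kg·m².
ω_f = L / I = 4459 / 2.626 = 1698 rpm.
KE_i = ½ΣIω² = 42570 J; KE_f = ½(2.626)(177.8)² = 41520 J.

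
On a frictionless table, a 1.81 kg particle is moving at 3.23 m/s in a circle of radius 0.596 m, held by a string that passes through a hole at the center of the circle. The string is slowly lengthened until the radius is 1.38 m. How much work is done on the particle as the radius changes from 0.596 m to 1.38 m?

W ≈ -7.68 J

Central (radial) force ⇒ zero torque about the center ⇒ m v r is constant.
v₂ = v₁ r₁ / r₂ = (3.23)(0.596) / (1.38) = 1.395 m/s.
W = ΔKE = ½m(v₂² − v₁²) = -7.681 J.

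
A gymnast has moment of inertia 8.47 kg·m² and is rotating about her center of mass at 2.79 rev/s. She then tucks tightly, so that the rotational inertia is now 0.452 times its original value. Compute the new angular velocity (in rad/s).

ω₂ ≈ 38.8 rad/s

With no external torque about the axis, L is conserved: I₁ω₁ = I₂ω₂.
I₂ = 0.452 × 8.47 = 3.828 kg·m².
ω₂ = I₁ω₁ / I₂ = (8.470)(2.79 rev/s) / (3.828) = 6.173 rev/s = 38.78 rad/s.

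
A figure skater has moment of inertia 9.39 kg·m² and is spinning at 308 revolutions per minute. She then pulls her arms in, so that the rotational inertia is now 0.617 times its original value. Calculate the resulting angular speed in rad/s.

ω₂ ≈ 52.3 rad/s

With no external torque about the axis, L is conserved: I₁ω₁ = I₂ω₂.
I₂ = 0.617 × 9.39 = 5.794 kg·m².
ω₂ = I₁ω₁ / I₂ = (9.390)(308 rpm) / (5.794) = 499.2 rpm = 52.28 rad/s.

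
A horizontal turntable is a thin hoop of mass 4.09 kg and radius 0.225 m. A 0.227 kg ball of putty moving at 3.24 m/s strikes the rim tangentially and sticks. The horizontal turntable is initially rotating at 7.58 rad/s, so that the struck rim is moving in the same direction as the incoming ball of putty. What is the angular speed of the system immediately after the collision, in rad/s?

|ω_f| ≈ 7.94 rad/s

About the axle the impulsive forces during the collision are internal, so angular momentum about that axis is conserved.
I_p = (4.09)(0.225)² = 0.2071 kg·m². Taking the sense of the ball of putty's angular momentum as positive, L_{ball} = m v R = (0.227)(3.24)(0.225) = 0.1655 kg·m²/s.
L_i = +I_p ω_p + m v R = +(0.2071)(7.58) + 0.1655 = 1.735 kg·m²/s.
After sticking, I_f = I_p + m R² = 0.2071 + (0.227)(0.225)² = 0.2185 kg·m².
ω_f = L_i / I_f = 1.735 / 0.2185 = 7.939 rad/s.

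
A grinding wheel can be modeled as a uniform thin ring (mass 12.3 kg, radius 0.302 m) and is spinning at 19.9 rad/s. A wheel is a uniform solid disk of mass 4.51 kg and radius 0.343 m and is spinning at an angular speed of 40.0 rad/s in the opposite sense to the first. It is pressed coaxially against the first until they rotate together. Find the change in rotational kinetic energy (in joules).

No external torque acts about the common axis, so total angular momentum is conserved.
Moments of inertia: I_A = (12.3)(0.302)² = 1.122 kg·m²; I_B = ½(4.51)(0.343)² = 0.2653 kg·m².
Taking A's sense as positive: L = (1.122)(19.9) − (0.2653)(40.0) = 11.71 kg·m²·rad/s.
Combined I = 1.122 + 0.2653 = 1.387 kg·m².
ω_f = L / I = 11.71 / 1.387 = 8.444 rad/s.
KE_i = ½ΣIω² = 434.4 J; KE_f = ½(1.387)(8.444)² = 49.45 J.

ΔKE ≈ -385 J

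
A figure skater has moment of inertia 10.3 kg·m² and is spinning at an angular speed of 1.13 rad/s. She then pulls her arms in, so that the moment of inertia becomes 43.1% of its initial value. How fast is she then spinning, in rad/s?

ω₂ ≈ 2.62 rad/s

No external torque acts about the spin axis, so angular momentum is conserved.
I₂ = 0.431 × 10.3 = 4.439 kg·m².
ω₂ = I₁ω₁ / I₂ = (10.30)(1.13 rad/s) / (4.439) = 2.622 rad/s.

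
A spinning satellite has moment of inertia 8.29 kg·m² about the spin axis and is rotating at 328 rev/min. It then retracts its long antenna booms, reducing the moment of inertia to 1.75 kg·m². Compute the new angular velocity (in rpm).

ω₂ ≈ 1550 rpm

No external torque acts about the spin axis, so angular momentum is conserved.
ω₂ = I₁ω₁ / I₂ = (8.290)(328 rpm) / (1.750) = 1554 rpm.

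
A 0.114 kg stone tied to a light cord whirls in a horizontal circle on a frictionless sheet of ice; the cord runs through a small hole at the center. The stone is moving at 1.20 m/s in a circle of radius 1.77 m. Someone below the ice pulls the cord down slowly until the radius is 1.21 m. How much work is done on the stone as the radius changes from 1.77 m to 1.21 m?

W ≈ 0.0936 J

The only horizontal force on the mass is along the cord (radial), so it exerts no torque about the hole and angular momentum m v r is conserved.
v₂ = v₁ r₁ / r₂ = (1.20)(1.77) / (1.21) = 1.755 m/s.
W = ΔKE = ½m(v₂² − v₁²) = 0.09356 J.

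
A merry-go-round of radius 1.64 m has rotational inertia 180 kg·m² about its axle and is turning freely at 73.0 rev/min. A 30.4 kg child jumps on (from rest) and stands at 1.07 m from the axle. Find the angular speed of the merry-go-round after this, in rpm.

ω_f ≈ 61.2 rpm

The added mass arrives with no angular momentum about the axle, and any external torque about the axle is negligible, so the system's angular momentum is conserved.
Added inertia Σmr² = (30.4)(1.07)² = 34.80 kg·m²; I_f = 180.0 + 34.80 = 214.8 kg·m².
ω_f = I_p ω_i / I_f = (180.0)(73.0) / 214.8 = 61.17 rpm.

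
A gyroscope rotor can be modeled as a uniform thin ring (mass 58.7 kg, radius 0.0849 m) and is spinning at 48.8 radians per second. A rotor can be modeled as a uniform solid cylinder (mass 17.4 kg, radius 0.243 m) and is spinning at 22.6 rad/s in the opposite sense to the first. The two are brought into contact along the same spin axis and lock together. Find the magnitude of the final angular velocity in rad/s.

|ω_f| ≈ 9.65 rad/s

The coupling torques are internal; angular momentum about the shared axis is conserved.
Moments of inertia: I_A = (58.7)(0.0849)² = 0.4231 kg·m²; I_B = ½(17.4)(0.243)² = 0.5137 kg·m².
Taking A's sense as positive: L = (0.4231)(48.8) − (0.5137)(22.6) = 9.038 kg·m²·rad/s.
Combined I = 0.4231 + 0.5137 = 0.9368 kg·m².
ω_f = L / I = 9.038 / 0.9368 = 9.647 rad/s.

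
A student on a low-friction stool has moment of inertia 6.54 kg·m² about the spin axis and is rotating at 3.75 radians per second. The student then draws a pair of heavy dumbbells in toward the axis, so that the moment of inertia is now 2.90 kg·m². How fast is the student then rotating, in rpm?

ω₂ ≈ 80.8 rpm

No external torque acts about the spin axis, so angular momentum is conserved.
ω₂ = I₁ω₁ / I₂ = (6.540)(3.75 rad/s) / (2.900) = 8.457 rad/s = 80.76 rpm.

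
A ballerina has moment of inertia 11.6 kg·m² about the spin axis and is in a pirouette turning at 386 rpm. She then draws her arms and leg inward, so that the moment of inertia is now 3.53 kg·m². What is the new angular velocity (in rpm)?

ω₂ ≈ 1270 rpm

With no external torque about the axis, L is conserved: I₁ω₁ = I₂ω₂.
ω₂ = I₁ω₁ / I₂ = (11.60)(386 rpm) / (3.530) = 1268 rpm.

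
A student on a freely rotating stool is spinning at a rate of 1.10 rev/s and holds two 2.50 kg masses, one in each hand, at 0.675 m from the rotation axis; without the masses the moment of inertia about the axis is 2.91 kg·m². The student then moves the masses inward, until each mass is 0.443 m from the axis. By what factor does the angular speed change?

ω₂/ω₁ ≈ 1.33

Angular momentum about the spin axis is conserved since the torque about it is zero.
I₁ = 2.91 + 2(2.50)(0.675)² = 5.188 kg·m²; I₂ = 2.91 + 2(2.50)(0.443)² = 3.891 kg·m².
ω₂/ω₁ = I₁/I₂ = 5.188 / 3.891 = 1.333.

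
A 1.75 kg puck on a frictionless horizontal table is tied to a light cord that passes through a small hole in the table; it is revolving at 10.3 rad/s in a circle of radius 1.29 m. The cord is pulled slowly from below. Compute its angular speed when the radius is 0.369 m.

No torque about the axis ⇒ m r₁² ω₁ = m r₂² ω₂.
ω₂ = ω₁ (r₁/r₂)² = (10.3)(1.29/0.369)² = 125.9 rad/s.

ω₂ ≈ 126 rad/s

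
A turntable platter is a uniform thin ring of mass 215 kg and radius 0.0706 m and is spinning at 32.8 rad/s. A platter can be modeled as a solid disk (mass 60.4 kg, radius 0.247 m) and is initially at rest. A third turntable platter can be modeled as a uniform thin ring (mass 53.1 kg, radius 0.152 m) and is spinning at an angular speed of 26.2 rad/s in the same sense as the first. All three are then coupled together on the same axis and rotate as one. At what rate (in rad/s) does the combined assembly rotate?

|ω_f| ≈ 16.3 rad/s

The coupling torques are internal; angular momentum about the shared axis is conserved.
Moments of inertia: I_A = (215)(0.0706)² = 1.072 kg·m²; I_B = ½(60.4)(0.247)² = 1.842 kg·m²; I_C = (53.1)(0.152)² = 1.227 kg·m².
Taking A's sense as positive: L = (1.072)(32.8) + (1.227)(26.2) = 67.29 kg·m²·rad/s.
Combined I = 1.072 + 1.842 + 1.227 = 4.141 kg·m².
ω_f = L / I = 67.29 / 4.141 = 16.25 rad/s.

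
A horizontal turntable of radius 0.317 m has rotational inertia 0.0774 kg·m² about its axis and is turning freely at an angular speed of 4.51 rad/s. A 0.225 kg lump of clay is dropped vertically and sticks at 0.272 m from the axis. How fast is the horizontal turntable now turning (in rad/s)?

ω_f ≈ 3.71 rad/s

The added mass arrives with no angular momentum about the axis, and any external torque about the axis is negligible, so the system's angular momentum is conserved.
Added inertia Σmr² = (0.225)(0.272)² = 0.01665 kg·m²; I_f = 0.07740 + 0.01665 = 0.09405 kg·m².
ω_f = I_p ω_i / I_f = (0.07740)(4.51) / 0.09405 = 3.712 rad/s.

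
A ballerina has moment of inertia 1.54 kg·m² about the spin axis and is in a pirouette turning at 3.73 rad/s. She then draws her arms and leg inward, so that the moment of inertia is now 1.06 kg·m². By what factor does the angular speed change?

ω₂/ω₁ ≈ 1.45

With no external torque about the axis, L is conserved: I₁ω₁ = I₂ω₂.
ω₂/ω₁ = I₁/I₂ = 1.540 / 1.060 = 1.453.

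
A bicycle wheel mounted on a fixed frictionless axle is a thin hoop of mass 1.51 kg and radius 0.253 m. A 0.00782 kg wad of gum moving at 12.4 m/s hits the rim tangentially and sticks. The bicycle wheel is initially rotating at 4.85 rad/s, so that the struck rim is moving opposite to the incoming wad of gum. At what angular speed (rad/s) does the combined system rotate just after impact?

|ω_f| ≈ 4.57 rad/s

The axle reaction passes through the axle and exerts no torque about it; angular momentum about the axle is conserved through the impact.
I_p = (1.51)(0.253)² = 0.09665 kg·m². Taking the sense of the wad of gum's angular momentum as positive, L_{wad} = m v R = (0.00782)(12.4)(0.253) = 0.02453 kg·m²/s.
L_i = −I_p ω_p + m v R = −(0.09665)(4.85) + 0.02453 = -0.4442 kg·m²/s.
After sticking, I_f = I_p + m R² = 0.09665 + (0.00782)(0.253)² = 0.09715 kg·m².
ω_f = L_i / I_f = -0.4442 / 0.09715 = -4.572 rad/s.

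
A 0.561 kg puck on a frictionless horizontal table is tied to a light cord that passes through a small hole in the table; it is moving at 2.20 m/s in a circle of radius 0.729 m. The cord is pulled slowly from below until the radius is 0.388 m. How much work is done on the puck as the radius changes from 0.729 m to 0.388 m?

W ≈ 3.43 J

Central (radial) force ⇒ zero torque about the center ⇒ m v r is constant.
v₂ = v₁ r₁ / r₂ = (2.20)(0.729) / (0.388) = 4.134 m/s.
W = ΔKE = ½m(v₂² − v₁²) = 3.435 J.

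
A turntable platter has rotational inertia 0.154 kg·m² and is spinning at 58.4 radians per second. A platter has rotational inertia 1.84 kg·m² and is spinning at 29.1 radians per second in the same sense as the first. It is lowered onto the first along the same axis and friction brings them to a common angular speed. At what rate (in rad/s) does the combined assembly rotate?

No external torque acts about the common axis, so total angular momentum is conserved.
Taking A's sense as positive: L = (0.1540)(58.4) + (1.840)(29.1) = 62.54 kg·m²·rad/s.
Combined I = 0.1540 + 1.840 = 1.994 kg·m².
ω_f = L / I = 62.54 / 1.994 = 31.36 rad/s.

|ω_f| ≈ 31.4 rad/s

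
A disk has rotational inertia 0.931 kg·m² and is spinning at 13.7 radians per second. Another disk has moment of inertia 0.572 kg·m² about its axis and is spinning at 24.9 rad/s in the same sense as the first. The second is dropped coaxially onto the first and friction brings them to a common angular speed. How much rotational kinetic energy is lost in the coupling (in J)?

No external torque acts about the common axis, so total angular momentum is conserved.
Taking A's sense as positive: L = (0.9310)(13.7) + (0.5720)(24.9) = 27.00 kg·m²·rad/s.
Combined I = 0.9310 + 0.5720 = 1.503 kg·m².
ω_f = L / I = 27.00 / 1.503 = 17.96 rad/s.
KE_i = ½ΣIω² = 264.7 J; KE_f = ½(1.503)(17.96)² = 242.5 J.

ΔKE lost ≈ 22.2 J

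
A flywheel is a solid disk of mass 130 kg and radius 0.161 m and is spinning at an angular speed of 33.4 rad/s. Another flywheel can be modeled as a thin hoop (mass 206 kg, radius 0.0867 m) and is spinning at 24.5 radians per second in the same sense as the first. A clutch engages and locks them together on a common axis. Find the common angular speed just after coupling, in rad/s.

The coupling torques are internal; angular momentum about the shared axis is conserved.
Moments of inertia: I_A = ½(130)(0.161)² = 1.685 kg·m²; I_B = (206)(0.0867)² = 1.548 kg·m².
Taking A's sense as positive: L = (1.685)(33.4) + (1.548)(24.5) = 94.21 kg·m²·rad/s.
Combined I = 1.685 + 1.548 = 3.233 kg·m².
ω_f = L / I = 94.21 / 3.233 = 29.14 rad/s.

|ω_f| ≈ 29.1 rad/s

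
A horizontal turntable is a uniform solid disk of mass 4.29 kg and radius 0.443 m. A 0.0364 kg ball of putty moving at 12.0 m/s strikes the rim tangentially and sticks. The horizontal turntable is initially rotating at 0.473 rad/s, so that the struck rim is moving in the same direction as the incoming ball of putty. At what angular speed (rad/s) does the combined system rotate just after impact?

|ω_f| ≈ 0.917 rad/s

About the axle the impulsive forces during the collision are internal, so angular momentum about that axis is conserved.
I_p = ½(4.29)(0.443)² = 0.4210 kg·m². Taking the sense of the ball of putty's angular momentum as positive, L_{ball} = m v R = (0.0364)(12.0)(0.443) = 0.1935 kg·m²/s.
L_i = +I_p ω_p + m v R = +(0.4210)(0.473) + 0.1935 = 0.3926 kg·m²/s.
After sticking, I_f = I_p + m R² = 0.4210 + (0.0364)(0.443)² = 0.4281 kg·m².
ω_f = L_i / I_f = 0.3926 / 0.4281 = 0.9171 rad/s.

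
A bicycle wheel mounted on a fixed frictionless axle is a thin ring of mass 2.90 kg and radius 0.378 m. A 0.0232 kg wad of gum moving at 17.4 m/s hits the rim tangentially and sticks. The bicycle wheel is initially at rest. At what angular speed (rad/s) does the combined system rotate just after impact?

About the axle the impulsive forces during the collision are internal, so angular momentum about that axis is conserved.
I_p = (2.90)(0.378)² = 0.4144 kg·m². Taking the sense of the wad of gum's angular momentum as positive, L_{wad} = m v R = (0.0232)(17.4)(0.378) = 0.1526 kg·m²/s.
L_i = 0 + 0.1526 = 0.1526 kg·m²/s.
After sticking, I_f = I_p + m R² = 0.4144 + (0.0232)(0.378)² = 0.4177 kg·m².
ω_f = L_i / I_f = 0.1526 / 0.4177 = 0.3653 rad/s.

|ω_f| ≈ 0.365 rad/s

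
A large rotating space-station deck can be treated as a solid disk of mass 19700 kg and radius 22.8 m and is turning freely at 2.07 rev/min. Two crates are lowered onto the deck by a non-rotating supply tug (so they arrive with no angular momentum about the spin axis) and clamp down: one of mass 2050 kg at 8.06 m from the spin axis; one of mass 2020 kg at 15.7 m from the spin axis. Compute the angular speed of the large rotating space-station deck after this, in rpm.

No external torque acts about the spin axis; L_before = L_after.
I_p = ½(19700)(22.8)² = 5.120e+06 kg·m².
Added inertia Σmr² = (2050)(8.06)² + (2020)(15.7)² = 6.311e+05 kg·m²; I_f = 5.120e+06 + 6.311e+05 = 5.752e+06 kg·m².
ω_f = I_p ω_i / I_f = (5.120e+06)(2.07) / 5.752e+06 = 1.843 rpm.

ω_f ≈ 1.84 rpm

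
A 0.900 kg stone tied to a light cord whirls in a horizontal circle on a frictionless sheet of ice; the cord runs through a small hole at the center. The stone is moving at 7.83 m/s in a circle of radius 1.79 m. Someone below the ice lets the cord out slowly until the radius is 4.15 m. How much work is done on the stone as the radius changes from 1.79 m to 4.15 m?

W ≈ -22.5 J

The only horizontal force on the mass is along the cord (radial), so it exerts no torque about the hole and angular momentum m v r is conserved.
v₂ = v₁ r₁ / r₂ = (7.83)(1.79) / (4.15) = 3.377 m/s.
W = ΔKE = ½m(v₂² − v₁²) = -22.46 J.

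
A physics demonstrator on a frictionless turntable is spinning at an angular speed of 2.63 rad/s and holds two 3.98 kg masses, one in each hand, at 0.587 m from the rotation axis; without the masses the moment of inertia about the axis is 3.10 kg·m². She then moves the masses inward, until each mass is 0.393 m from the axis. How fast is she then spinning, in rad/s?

No external torque acts about the spin axis, so angular momentum is conserved.
I₁ = 3.10 + 2(3.98)(0.587)² = 5.843 kg·m²; I₂ = 3.10 + 2(3.98)(0.393)² = 4.329 kg·m².
ω₂ = I₁ω₁ / I₂ = (5.843)(2.63 rad/s) / (4.329) = 3.549 rad/s.

ω₂ ≈ 3.55 rad/s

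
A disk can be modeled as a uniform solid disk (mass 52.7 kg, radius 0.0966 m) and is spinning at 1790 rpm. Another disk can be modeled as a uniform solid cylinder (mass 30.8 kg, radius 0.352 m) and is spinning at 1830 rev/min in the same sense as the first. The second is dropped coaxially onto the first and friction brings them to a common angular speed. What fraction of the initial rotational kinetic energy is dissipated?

fraction ≈ 4.86e-05

No external torque acts about the common axis, so total angular momentum is conserved.
Moments of inertia: I_A = ½(52.7)(0.0966)² = 0.2459 kg·m²; I_B = ½(30.8)(0.352)² = 1.908 kg·m².
Taking A's sense as positive: L = (0.2459)(1790) + (1.908)(1830) = 3932 kg·m²·rpm.
Combined I = 0.2459 + 1.908 = 2.154 kg·m².
ω_f = L / I = 3932 / 2.154 = 1825 rpm.
KE_i = ½ΣIω² = 39360 J; KE_f = ½(2.154)(191.2)² = 39360 J.
Fraction dissipated = (KE_i − KE_f)/KE_i = 4.855e-05.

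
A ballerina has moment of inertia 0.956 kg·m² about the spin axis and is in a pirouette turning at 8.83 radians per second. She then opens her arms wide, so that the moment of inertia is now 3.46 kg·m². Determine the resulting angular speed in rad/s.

No external torque acts about the spin axis, so angular momentum is conserved.
ω₂ = I₁ω₁ / I₂ = (0.9560)(8.83 rad/s) / (3.460) = 2.440 rad/s.

ω₂ ≈ 2.44 rad/s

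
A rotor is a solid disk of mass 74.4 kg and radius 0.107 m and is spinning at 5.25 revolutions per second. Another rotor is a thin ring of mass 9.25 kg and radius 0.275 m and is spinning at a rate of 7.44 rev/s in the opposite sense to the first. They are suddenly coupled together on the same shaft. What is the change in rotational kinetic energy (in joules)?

ΔKE ≈ -841 J

The coupling torques are internal; angular momentum about the shared axis is conserved.
Moments of inertia: I_A = ½(74.4)(0.107)² = 0.4259 kg·m²; I_B = (9.25)(0.275)² = 0.6995 kg·m².
Taking A's sense as positive: L = (0.4259)(5.25) − (0.6995)(7.44) = -2.969 kg·m²·rev/s.
Combined I = 0.4259 + 0.6995 = 1.125 kg·m².
ω_f = L / I = -2.969 / 1.125 = -2.638 rev/s.
KE_i = ½ΣIω² = 996.1 J; KE_f = ½(1.125)(16.57)² = 154.6 J.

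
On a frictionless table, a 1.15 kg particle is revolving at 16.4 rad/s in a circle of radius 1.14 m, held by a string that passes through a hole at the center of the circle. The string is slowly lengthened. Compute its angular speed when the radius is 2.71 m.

No torque about the axis ⇒ m r₁² ω₁ = m r₂² ω₂.
ω₂ = ω₁ (r₁/r₂)² = (16.4)(1.14/2.71)² = 2.902 rad/s.

ω₂ ≈ 2.90 rad/s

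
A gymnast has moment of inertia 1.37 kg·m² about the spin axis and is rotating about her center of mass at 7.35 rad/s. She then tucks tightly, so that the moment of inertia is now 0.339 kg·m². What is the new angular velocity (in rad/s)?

ω₂ ≈ 29.7 rad/s

Angular momentum about the spin axis is conserved since the torque about it is zero.
ω₂ = I₁ω₁ / I₂ = (1.370)(7.35 rad/s) / (0.3390) = 29.70 rad/s.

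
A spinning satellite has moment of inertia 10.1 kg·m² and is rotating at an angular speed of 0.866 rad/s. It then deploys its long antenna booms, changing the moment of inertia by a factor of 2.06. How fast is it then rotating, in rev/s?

ω₂ ≈ 0.0669 rev/s

With no external torque about the axis, L is conserved: I₁ω₁ = I₂ω₂.
I₂ = 2.06 × 10.1 = 20.81 kg·m².
ω₂ = I₁ω₁ / I₂ = (10.10)(0.866 rad/s) / (20.81) = 0.4204 rad/s = 0.06691 rev/s.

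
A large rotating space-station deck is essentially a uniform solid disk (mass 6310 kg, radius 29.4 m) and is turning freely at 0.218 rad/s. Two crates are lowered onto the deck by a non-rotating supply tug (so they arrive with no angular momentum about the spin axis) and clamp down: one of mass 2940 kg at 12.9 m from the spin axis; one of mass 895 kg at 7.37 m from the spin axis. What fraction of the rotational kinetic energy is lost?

The added mass arrives with no angular momentum about the spin axis, and any external torque about the spin axis is negligible, so the system's angular momentum is conserved.
I_p = ½(6310)(29.4)² = 2.727e+06 kg·m².
Added inertia Σmr² = (2940)(12.9)² + (895)(7.37)² = 5.379e+05 kg·m²; I_f = 2.727e+06 + 5.379e+05 = 3.265e+06 kg·m².
ω_f = I_p ω_i / I_f = (2.727e+06)(0.218) / 3.265e+06 = 0.1821 rad/s.
KE_i = ½(2.727e+06)(0.2180 rad/s)² = 64800 J; KE_f = ½(3.265e+06)(0.1821)² = 54130 J.
Fraction lost = 0.1647.

fraction ≈ 0.165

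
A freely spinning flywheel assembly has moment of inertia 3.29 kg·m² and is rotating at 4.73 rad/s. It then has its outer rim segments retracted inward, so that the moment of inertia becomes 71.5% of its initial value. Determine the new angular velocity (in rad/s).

No external torque acts about the spin axis, so angular momentum is conserved.
I₂ = 0.715 × 3.29 = 2.352 kg·m².
ω₂ = I₁ω₁ / I₂ = (3.290)(4.73 rad/s) / (2.352) = 6.615 rad/s.

ω₂ ≈ 6.62 rad/s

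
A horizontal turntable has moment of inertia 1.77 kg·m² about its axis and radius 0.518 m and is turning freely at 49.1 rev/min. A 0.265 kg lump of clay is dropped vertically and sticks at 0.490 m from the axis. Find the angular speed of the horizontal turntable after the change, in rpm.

ω_f ≈ 47.4 rpm

The added mass arrives with no angular momentum about the axis, and any external torque about the axis is negligible, so the system's angular momentum is conserved.
Added inertia Σmr² = (0.265)(0.490)² = 0.06363 kg·m²; I_f = 1.770 + 0.06363 = 1.834 kg·m².
ω_f = I_p ω_i / I_f = (1.770)(49.1) / 1.834 = 47.40 rpm.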